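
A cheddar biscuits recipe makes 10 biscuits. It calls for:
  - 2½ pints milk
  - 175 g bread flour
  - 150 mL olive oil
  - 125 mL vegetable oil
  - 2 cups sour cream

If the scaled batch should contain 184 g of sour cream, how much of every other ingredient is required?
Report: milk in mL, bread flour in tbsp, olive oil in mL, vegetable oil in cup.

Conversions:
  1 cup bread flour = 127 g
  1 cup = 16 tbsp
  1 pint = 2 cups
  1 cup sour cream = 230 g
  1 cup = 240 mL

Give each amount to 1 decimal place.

The original recipe has 460 g of sour cream, so the scaling factor is 184 ÷ 460 = 2/5 = 0.4.
milk: 2.5 pint × 2/5 × 2 cup/pint × 240 mL/cup = 480.0 mL
bread flour: 175 g × 2/5 ÷ 127 g/cup × 16 tbsp/cup ≈ 8.8 tbsp
olive oil: 150 mL × 2/5 = 60.0 mL
vegetable oil: 125 mL × 2/5 ÷ 240 mL/cup ≈ 0.2 cup

milk: 480.0 mL; bread flour: 8.8 tbsp; olive oil: 60.0 mL; vegetable oil: 0.2 cup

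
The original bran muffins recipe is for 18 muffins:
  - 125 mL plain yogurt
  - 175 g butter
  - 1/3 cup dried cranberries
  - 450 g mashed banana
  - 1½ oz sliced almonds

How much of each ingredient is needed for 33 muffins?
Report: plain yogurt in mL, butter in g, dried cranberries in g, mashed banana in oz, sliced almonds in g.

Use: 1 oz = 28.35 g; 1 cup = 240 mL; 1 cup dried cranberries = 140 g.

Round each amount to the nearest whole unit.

Scaling factor: 33/18 = 11/6.
plain yogurt: 125 mL × 11/6 ≈ 229 mL
butter: 175 g × 11/6 ≈ 321 g
dried cranberries: 1/3 cup × 11/6 × 140 g/cup ≈ 86 g
mashed banana: 450 g × 11/6 ÷ 28.35 g/oz ≈ 29 oz
sliced almonds: 1.5 oz × 11/6 × 28.35 g/oz ≈ 78 g

plain yogurt: 229 mL; butter: 321 g; dried cranberries: 86 g; mashed banana: 29 oz; sliced almonds: 78 g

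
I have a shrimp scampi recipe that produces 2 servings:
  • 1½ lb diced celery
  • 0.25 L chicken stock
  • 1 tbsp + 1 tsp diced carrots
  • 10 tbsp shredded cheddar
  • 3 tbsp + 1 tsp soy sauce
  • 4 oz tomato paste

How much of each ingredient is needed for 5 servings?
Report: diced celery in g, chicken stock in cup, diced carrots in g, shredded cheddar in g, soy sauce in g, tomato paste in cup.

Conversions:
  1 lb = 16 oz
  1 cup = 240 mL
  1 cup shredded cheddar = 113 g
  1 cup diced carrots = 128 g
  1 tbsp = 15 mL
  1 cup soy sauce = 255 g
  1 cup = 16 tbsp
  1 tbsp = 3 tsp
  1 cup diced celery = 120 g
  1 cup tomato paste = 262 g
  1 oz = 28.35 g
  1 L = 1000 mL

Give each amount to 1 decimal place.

diced celery: 1701.0 g; chicken stock: 2.6 cup; diced carrots: 26.7 g; shredded cheddar: 176.6 g; soy sauce: 132.8 g; tomato paste: 1.1 cup

Scaling factor: 5/2 = 2.5.
diced celery: 1.5 lb × 5/2 × 16 oz/lb × 28.35 g/oz = 1701.0 g
chicken stock: 0.25 L × 5/2 × 1000 mL/L ÷ 240 mL/cup ≈ 2.6 cup
diced carrots: (1 tbsp + 1 tsp = 4/3 tbsp) × 5/2 ÷ 16 tbsp/cup × 128 g/cup ≈ 26.7 g
shredded cheddar: 10 tbsp × 5/2 ÷ 16 tbsp/cup × 113 g/cup ≈ 176.6 g
soy sauce: (3 tbsp + 1 tsp = 10/3 tbsp) × 5/2 ÷ 16 tbsp/cup × 255 g/cup ≈ 132.8 g
tomato paste: 4 oz × 5/2 × 28.35 g/oz ÷ 262 g/cup ≈ 1.1 cup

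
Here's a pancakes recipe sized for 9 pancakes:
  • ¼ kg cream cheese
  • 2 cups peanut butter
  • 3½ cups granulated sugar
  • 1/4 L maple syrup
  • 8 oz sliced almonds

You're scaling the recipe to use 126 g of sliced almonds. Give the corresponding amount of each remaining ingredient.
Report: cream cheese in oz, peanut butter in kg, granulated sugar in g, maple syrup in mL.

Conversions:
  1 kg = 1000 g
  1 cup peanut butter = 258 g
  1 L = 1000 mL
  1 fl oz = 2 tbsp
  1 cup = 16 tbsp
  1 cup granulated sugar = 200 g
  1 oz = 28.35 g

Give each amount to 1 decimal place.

cream cheese: 4.9 oz; peanut butter: 0.3 kg; granulated sugar: 388.9 g; maple syrup: 138.9 mL

The original recipe has 226.8 g of sliced almonds, so the scaling factor is 126 ÷ 226.8 = 5/9.
cream cheese: 0.25 kg × 5/9 × 1000 g/kg ÷ 28.35 g/oz ≈ 4.9 oz
peanut butter: 2 cup × 5/9 × 258 g/cup ÷ 1000 g/kg ≈ 0.3 kg
granulated sugar: 3.5 cup × 5/9 × 200 g/cup ≈ 388.9 g
maple syrup: 0.25 L × 5/9 × 1000 mL/L ≈ 138.9 mL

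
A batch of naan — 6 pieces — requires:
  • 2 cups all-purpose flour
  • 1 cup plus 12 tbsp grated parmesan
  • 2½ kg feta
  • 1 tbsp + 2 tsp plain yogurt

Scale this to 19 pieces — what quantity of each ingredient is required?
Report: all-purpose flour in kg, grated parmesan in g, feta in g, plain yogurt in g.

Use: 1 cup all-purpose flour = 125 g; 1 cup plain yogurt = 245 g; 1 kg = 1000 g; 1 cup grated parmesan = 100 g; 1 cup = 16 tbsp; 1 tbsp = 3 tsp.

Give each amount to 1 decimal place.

Scaling factor: 19/6.
all-purpose flour: 2 cup × 19/6 × 125 g/cup ÷ 1000 g/kg ≈ 0.8 kg
grated parmesan: (1 cup + 12 tbsp = 1.75 cup) × 19/6 × 100 g/cup ≈ 554.2 g
feta: 2.5 kg × 19/6 × 1000 g/kg ≈ 7916.7 g
plain yogurt: (1 tbsp + 2 tsp = 5/3 tbsp) × 19/6 ÷ 16 tbsp/cup × 245 g/cup ≈ 80.8 g

all-purpose flour: 0.8 kg; grated parmesan: 554.2 g; feta: 7916.7 g; plain yogurt: 80.8 g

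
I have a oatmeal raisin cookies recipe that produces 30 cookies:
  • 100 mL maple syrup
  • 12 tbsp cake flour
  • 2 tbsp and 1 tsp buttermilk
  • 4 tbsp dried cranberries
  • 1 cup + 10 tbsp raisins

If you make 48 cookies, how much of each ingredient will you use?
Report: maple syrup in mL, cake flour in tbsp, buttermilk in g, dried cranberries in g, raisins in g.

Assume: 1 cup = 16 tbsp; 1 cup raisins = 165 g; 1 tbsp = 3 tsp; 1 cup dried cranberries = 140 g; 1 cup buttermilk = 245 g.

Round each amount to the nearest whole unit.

Scaling factor: 48/30 = 8/5 = 1.6.
maple syrup: 100 mL × 8/5 = 160 mL
cake flour: 12 tbsp × 8/5 ≈ 19 tbsp
buttermilk: (2 tbsp + 1 tsp = 7/3 tbsp) × 8/5 ÷ 16 tbsp/cup × 245 g/cup ≈ 57 g
dried cranberries: 4 tbsp × 8/5 ÷ 16 tbsp/cup × 140 g/cup = 56 g
raisins: (1 cup + 10 tbsp = 1.625 cup) × 8/5 × 165 g/cup = 429 g

maple syrup: 160 mL; cake flour: 19 tbsp; buttermilk: 57 g; dried cranberries: 56 g; raisins: 429 g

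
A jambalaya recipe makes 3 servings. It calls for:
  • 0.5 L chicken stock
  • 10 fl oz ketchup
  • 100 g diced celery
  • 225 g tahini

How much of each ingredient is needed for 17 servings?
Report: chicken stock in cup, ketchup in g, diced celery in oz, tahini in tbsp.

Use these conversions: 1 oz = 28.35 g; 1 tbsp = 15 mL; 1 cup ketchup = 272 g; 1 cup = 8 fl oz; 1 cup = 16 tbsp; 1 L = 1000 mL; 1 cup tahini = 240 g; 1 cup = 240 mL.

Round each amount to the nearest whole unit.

chicken stock: 12 cup; ketchup: 1927 g; diced celery: 20 oz; tahini: 85 tbsp

Scaling factor: 17/3.
chicken stock: 0.5 L × 17/3 × 1000 mL/L ÷ 240 mL/cup ≈ 12 cup
ketchup: 10 fl oz × 17/3 ÷ 8 fl oz/cup × 272 g/cup ≈ 1927 g
diced celery: 100 g × 17/3 ÷ 28.35 g/oz ≈ 20 oz
tahini: 225 g × 17/3 ÷ 240 g/cup × 16 tbsp/cup = 85 tbsp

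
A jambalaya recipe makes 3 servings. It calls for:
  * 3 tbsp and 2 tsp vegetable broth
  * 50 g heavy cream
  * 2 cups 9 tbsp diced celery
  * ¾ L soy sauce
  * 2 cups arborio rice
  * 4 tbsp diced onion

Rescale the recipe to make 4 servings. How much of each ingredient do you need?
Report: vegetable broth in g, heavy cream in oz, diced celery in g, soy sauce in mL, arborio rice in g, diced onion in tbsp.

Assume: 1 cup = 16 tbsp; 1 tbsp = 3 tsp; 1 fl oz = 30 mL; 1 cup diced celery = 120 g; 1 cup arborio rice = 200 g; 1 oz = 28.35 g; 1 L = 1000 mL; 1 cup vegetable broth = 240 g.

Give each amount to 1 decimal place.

vegetable broth: 73.3 g; heavy cream: 2.4 oz; diced celery: 410.0 g; soy sauce: 1000.0 mL; arborio rice: 533.3 g; diced onion: 5.3 tbsp

Scaling factor: 4/3.
vegetable broth: (3 tbsp + 2 tsp = 11/3 tbsp) × 4/3 ÷ 16 tbsp/cup × 240 g/cup ≈ 73.3 g
heavy cream: 50 g × 4/3 ÷ 28.35 g/oz ≈ 2.4 oz
diced celery: (2 cup + 9 tbsp = 2.5625 cup) × 4/3 × 120 g/cup = 410.0 g
soy sauce: 0.75 L × 4/3 × 1000 mL/L = 1000.0 mL
arborio rice: 2 cup × 4/3 × 200 g/cup ≈ 533.3 g
diced onion: 4 tbsp × 4/3 ≈ 5.3 tbsp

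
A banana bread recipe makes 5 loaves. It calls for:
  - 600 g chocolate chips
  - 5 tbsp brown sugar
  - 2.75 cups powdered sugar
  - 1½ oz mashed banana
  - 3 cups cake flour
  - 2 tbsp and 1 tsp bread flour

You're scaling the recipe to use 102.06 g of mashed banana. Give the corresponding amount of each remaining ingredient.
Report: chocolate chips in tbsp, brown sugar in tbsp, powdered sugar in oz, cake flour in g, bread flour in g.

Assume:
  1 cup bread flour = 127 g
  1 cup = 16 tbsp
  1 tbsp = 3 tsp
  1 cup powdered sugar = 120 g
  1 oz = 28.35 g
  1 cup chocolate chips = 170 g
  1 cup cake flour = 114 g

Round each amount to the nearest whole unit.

The original recipe has 42.525 g of mashed banana, so the scaling factor is 102.06 ÷ 42.525 = 12/5 = 2.4.
chocolate chips: 600 g × 12/5 ÷ 170 g/cup × 16 tbsp/cup ≈ 136 tbsp
brown sugar: 5 tbsp × 12/5 = 12 tbsp
powdered sugar: 2.75 cup × 12/5 × 120 g/cup ÷ 28.35 g/oz ≈ 28 oz
cake flour: 3 cup × 12/5 × 114 g/cup ≈ 821 g
bread flour: (2 tbsp + 1 tsp = 7/3 tbsp) × 12/5 ÷ 16 tbsp/cup × 127 g/cup ≈ 44 g

chocolate chips: 136 tbsp; brown sugar: 12 tbsp; powdered sugar: 28 oz; cake flour: 821 g; bread flour: 44 g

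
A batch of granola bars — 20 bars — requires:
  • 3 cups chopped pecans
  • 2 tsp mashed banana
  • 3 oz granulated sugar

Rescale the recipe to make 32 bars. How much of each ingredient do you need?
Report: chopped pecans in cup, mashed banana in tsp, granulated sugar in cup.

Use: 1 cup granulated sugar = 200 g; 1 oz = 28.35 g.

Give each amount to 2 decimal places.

chopped pecans: 4.80 cup; mashed banana: 3.20 tsp; granulated sugar: 0.68 cup

Scaling factor: 32/20 = 8/5 = 1.6.
chopped pecans: 3 cup × 8/5 = 4.80 cup
mashed banana: 2 tsp × 8/5 = 3.20 tsp
granulated sugar: 3 oz × 8/5 × 28.35 g/oz ÷ 200 g/cup ≈ 0.68 cup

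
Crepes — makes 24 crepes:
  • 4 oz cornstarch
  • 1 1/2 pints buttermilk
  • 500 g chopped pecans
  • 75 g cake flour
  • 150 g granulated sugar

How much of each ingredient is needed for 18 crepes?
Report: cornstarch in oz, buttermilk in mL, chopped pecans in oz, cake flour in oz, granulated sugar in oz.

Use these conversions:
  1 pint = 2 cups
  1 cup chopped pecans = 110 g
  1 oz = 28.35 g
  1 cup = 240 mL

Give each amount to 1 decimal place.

cornstarch: 3.0 oz; buttermilk: 540.0 mL; chopped pecans: 13.2 oz; cake flour: 2.0 oz; granulated sugar: 4.0 oz

Scaling factor: 18/24 = 3/4 = 0.75.
cornstarch: 4 oz × 3/4 = 3.0 oz
buttermilk: 1.5 pint × 3/4 × 2 cup/pint × 240 mL/cup = 540.0 mL
chopped pecans: 500 g × 3/4 ÷ 28.35 g/oz ≈ 13.2 oz
cake flour: 75 g × 3/4 ÷ 28.35 g/oz ≈ 2.0 oz
granulated sugar: 150 g × 3/4 ÷ 28.35 g/oz ≈ 4.0 oz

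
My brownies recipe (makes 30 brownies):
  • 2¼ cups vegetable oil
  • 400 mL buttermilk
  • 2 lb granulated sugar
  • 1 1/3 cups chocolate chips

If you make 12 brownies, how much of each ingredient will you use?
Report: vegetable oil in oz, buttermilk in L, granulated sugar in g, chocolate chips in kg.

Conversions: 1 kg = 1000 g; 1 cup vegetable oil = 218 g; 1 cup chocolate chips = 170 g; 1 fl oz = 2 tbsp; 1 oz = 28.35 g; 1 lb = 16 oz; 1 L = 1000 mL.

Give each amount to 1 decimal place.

Scaling factor: 12/30 = 2/5 = 0.4.
vegetable oil: 2.25 cup × 2/5 × 218 g/cup ÷ 28.35 g/oz ≈ 6.9 oz
buttermilk: 400 mL × 2/5 ÷ 1000 mL/L ≈ 0.2 L
granulated sugar: 2 lb × 2/5 × 16 oz/lb × 28.35 g/oz ≈ 362.9 g
chocolate chips: 4/3 cup × 2/5 × 170 g/cup ÷ 1000 g/kg ≈ 0.1 kg

vegetable oil: 6.9 oz; buttermilk: 0.2 L; granulated sugar: 362.9 g; chocolate chips: 0.1 kg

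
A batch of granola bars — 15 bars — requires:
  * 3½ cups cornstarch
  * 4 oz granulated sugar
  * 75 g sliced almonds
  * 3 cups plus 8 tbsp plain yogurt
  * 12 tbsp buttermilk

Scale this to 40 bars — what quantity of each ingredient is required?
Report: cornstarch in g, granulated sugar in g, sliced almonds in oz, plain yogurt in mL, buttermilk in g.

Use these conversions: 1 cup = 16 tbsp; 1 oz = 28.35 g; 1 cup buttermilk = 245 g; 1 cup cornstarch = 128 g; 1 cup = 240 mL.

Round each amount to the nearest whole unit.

cornstarch: 1195 g; granulated sugar: 302 g; sliced almonds: 7 oz; plain yogurt: 2240 mL; buttermilk: 490 g

Scaling factor: 40/15 = 8/3.
cornstarch: 3.5 cup × 8/3 × 128 g/cup ≈ 1195 g
granulated sugar: 4 oz × 8/3 × 28.35 g/oz ≈ 302 g
sliced almonds: 75 g × 8/3 ÷ 28.35 g/oz ≈ 7 oz
plain yogurt: (3 cup + 8 tbsp = 3.5 cup) × 8/3 × 240 mL/cup = 2240 mL
buttermilk: 12 tbsp × 8/3 ÷ 16 tbsp/cup × 245 g/cup = 490 g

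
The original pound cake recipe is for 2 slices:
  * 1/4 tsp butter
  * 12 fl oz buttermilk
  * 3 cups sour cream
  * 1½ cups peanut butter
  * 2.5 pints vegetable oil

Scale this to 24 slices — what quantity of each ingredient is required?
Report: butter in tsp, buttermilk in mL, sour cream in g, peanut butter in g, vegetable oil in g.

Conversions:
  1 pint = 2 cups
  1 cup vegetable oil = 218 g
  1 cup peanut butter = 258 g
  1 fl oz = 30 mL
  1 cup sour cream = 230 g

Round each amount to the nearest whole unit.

butter: 3 tsp; buttermilk: 4320 mL; sour cream: 8280 g; peanut butter: 4644 g; vegetable oil: 13080 g

Scaling factor: 24/2 = 12.
butter: 0.25 tsp × 12 = 3 tsp
buttermilk: 12 fl oz × 12 × 30 mL/fl oz = 4320 mL
sour cream: 3 cup × 12 × 230 g/cup = 8280 g
peanut butter: 1.5 cup × 12 × 258 g/cup = 4644 g
vegetable oil: 2.5 pint × 12 × 2 cup/pint × 218 g/cup = 13080 g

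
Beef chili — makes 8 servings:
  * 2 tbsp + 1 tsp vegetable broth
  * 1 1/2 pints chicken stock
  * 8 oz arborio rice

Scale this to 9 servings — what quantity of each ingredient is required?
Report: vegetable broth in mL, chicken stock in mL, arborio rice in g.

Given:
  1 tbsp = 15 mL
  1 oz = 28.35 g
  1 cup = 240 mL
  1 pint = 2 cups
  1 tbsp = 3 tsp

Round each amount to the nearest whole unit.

Scaling factor: 9/8 = 1.125.
vegetable broth: (2 tbsp + 1 tsp = 7/3 tbsp) × 9/8 × 15 mL/tbsp ≈ 39 mL
chicken stock: 1.5 pint × 9/8 × 2 cup/pint × 240 mL/cup = 810 mL
arborio rice: 8 oz × 9/8 × 28.35 g/oz ≈ 255 g

vegetable broth: 39 mL; chicken stock: 810 mL; arborio rice: 255 g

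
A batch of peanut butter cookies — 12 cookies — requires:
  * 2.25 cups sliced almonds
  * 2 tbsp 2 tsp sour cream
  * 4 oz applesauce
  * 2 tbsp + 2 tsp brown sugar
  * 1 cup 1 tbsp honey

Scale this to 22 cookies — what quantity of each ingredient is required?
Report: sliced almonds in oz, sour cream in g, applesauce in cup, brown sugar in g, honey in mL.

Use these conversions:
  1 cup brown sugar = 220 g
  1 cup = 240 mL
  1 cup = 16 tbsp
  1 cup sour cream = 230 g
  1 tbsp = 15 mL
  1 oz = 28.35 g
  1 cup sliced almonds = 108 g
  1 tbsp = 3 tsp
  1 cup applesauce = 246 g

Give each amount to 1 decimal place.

Scaling factor: 22/12 = 11/6.
sliced almonds: 2.25 cup × 11/6 × 108 g/cup ÷ 28.35 g/oz ≈ 15.7 oz
sour cream: (2 tbsp + 2 tsp = 8/3 tbsp) × 11/6 ÷ 16 tbsp/cup × 230 g/cup ≈ 70.3 g
applesauce: 4 oz × 11/6 × 28.35 g/oz ÷ 246 g/cup ≈ 0.8 cup
brown sugar: (2 tbsp + 2 tsp = 8/3 tbsp) × 11/6 ÷ 16 tbsp/cup × 220 g/cup ≈ 67.2 g
honey: (1 cup + 1 tbsp = 1.0625 cup) × 11/6 × 240 mL/cup = 467.5 mL

sliced almonds: 15.7 oz; sour cream: 70.3 g; applesauce: 0.8 cup; brown sugar: 67.2 g; honey: 467.5 mL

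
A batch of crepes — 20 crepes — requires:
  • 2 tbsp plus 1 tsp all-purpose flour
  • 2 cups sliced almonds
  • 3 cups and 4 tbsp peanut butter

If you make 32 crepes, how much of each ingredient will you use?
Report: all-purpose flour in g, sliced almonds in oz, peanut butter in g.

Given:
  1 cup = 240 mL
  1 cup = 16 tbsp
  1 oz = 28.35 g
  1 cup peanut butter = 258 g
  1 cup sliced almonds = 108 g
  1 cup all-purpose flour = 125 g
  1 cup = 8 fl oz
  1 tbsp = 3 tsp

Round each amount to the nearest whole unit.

all-purpose flour: 29 g; sliced almonds: 12 oz; peanut butter: 1342 g

Scaling factor: 32/20 = 8/5 = 1.6.
all-purpose flour: (2 tbsp + 1 tsp = 7/3 tbsp) × 8/5 ÷ 16 tbsp/cup × 125 g/cup ≈ 29 g
sliced almonds: 2 cup × 8/5 × 108 g/cup ÷ 28.35 g/oz ≈ 12 oz
peanut butter: (3 cup + 4 tbsp = 3.25 cup) × 8/5 × 258 g/cup ≈ 1342 g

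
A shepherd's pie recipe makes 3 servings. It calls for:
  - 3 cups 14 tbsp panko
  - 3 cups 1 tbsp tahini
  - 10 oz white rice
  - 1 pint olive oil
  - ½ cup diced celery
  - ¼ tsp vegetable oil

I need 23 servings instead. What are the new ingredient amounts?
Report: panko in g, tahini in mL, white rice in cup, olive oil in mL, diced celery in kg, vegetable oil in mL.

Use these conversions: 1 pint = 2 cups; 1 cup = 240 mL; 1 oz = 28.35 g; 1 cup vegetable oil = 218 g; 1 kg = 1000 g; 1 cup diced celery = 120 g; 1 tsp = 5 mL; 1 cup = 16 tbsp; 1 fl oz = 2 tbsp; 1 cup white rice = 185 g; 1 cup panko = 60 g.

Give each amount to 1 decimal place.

Scaling factor: 23/3.
panko: (3 cup + 14 tbsp = 3.875 cup) × 23/3 × 60 g/cup = 1782.5 g
tahini: (3 cup + 1 tbsp = 3.0625 cup) × 23/3 × 240 mL/cup = 5635.0 mL
white rice: 10 oz × 23/3 × 28.35 g/oz ÷ 185 g/cup ≈ 11.7 cup
olive oil: 1 pint × 23/3 × 2 cup/pint × 240 mL/cup = 3680.0 mL
diced celery: 0.5 cup × 23/3 × 120 g/cup ÷ 1000 g/kg ≈ 0.5 kg
vegetable oil: 0.25 tsp × 23/3 × 5 mL/tsp ≈ 9.6 mL

panko: 1782.5 g; tahini: 5635.0 mL; white rice: 11.7 cup; olive oil: 3680.0 mL; diced celery: 0.5 kg; vegetable oil: 9.6 mL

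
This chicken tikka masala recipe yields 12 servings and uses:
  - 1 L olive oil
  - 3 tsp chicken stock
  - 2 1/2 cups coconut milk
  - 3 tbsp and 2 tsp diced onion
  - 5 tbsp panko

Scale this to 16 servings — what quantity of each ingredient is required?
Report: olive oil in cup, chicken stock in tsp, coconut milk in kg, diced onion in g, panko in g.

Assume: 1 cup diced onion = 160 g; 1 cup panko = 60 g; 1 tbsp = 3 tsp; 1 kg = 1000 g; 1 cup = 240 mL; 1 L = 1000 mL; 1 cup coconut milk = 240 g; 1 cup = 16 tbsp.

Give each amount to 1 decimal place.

olive oil: 5.6 cup; chicken stock: 4.0 tsp; coconut milk: 0.8 kg; diced onion: 48.9 g; panko: 25.0 g

Scaling factor: 16/12 = 4/3.
olive oil: 1 L × 4/3 × 1000 mL/L ÷ 240 mL/cup ≈ 5.6 cup
chicken stock: 3 tsp × 4/3 = 4.0 tsp
coconut milk: 2.5 cup × 4/3 × 240 g/cup ÷ 1000 g/kg = 0.8 kg
diced onion: (3 tbsp + 2 tsp = 11/3 tbsp) × 4/3 ÷ 16 tbsp/cup × 160 g/cup ≈ 48.9 g
panko: 5 tbsp × 4/3 ÷ 16 tbsp/cup × 60 g/cup = 25.0 g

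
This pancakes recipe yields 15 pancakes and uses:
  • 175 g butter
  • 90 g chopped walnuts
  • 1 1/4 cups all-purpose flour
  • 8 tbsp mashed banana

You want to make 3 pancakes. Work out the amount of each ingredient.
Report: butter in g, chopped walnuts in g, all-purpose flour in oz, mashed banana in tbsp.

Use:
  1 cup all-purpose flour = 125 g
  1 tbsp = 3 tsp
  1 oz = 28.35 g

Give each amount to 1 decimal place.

Scaling factor: 3/15 = 1/5 = 0.2.
butter: 175 g × 1/5 = 35.0 g
chopped walnuts: 90 g × 1/5 = 18.0 g
all-purpose flour: 1.25 cup × 1/5 × 125 g/cup ÷ 28.35 g/oz ≈ 1.1 oz
mashed banana: 8 tbsp × 1/5 = 1.6 tbsp

butter: 35.0 g; chopped walnuts: 18.0 g; all-purpose flour: 1.1 oz; mashed banana: 1.6 tbsp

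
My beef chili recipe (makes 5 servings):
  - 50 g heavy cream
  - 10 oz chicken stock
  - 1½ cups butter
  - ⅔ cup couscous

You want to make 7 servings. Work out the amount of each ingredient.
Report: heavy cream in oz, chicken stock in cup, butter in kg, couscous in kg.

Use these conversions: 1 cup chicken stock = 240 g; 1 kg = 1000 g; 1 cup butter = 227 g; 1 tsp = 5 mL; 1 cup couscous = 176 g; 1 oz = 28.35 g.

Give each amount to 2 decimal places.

Scaling factor: 7/5 = 1.4.
heavy cream: 50 g × 7/5 ÷ 28.35 g/oz ≈ 2.47 oz
chicken stock: 10 oz × 7/5 × 28.35 g/oz ÷ 240 g/cup ≈ 1.65 cup
butter: 1.5 cup × 7/5 × 227 g/cup ÷ 1000 g/kg ≈ 0.48 kg
couscous: 2/3 cup × 7/5 × 176 g/cup ÷ 1000 g/kg ≈ 0.16 kg

heavy cream: 2.47 oz; chicken stock: 1.65 cup; butter: 0.48 kg; couscous: 0.16 kg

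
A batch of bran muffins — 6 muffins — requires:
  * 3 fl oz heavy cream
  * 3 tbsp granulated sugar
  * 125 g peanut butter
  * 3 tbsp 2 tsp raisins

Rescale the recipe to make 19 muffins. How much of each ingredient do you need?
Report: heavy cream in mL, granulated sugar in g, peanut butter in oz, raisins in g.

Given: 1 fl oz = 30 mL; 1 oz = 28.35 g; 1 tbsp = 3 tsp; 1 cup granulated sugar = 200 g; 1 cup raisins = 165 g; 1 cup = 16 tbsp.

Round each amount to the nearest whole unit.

heavy cream: 285 mL; granulated sugar: 119 g; peanut butter: 14 oz; raisins: 120 g

Scaling factor: 19/6.
heavy cream: 3 fl oz × 19/6 × 30 mL/fl oz = 285 mL
granulated sugar: 3 tbsp × 19/6 ÷ 16 tbsp/cup × 200 g/cup ≈ 119 g
peanut butter: 125 g × 19/6 ÷ 28.35 g/oz ≈ 14 oz
raisins: (3 tbsp + 2 tsp = 11/3 tbsp) × 19/6 ÷ 16 tbsp/cup × 165 g/cup ≈ 120 g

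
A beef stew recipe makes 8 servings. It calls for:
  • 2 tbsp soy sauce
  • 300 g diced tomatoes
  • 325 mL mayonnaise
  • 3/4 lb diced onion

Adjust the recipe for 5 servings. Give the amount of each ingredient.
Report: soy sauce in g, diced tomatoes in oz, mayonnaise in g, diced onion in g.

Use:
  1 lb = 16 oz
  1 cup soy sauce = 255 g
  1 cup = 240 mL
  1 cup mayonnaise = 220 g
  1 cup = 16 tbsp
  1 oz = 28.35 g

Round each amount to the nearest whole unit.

soy sauce: 20 g; diced tomatoes: 7 oz; mayonnaise: 186 g; diced onion: 213 g

Scaling factor: 5/8 = 0.625.
soy sauce: 2 tbsp × 5/8 ÷ 16 tbsp/cup × 255 g/cup ≈ 20 g
diced tomatoes: 300 g × 5/8 ÷ 28.35 g/oz ≈ 7 oz
mayonnaise: 325 mL × 5/8 ÷ 240 mL/cup × 220 g/cup ≈ 186 g
diced onion: 0.75 lb × 5/8 × 16 oz/lb × 28.35 g/oz ≈ 213 g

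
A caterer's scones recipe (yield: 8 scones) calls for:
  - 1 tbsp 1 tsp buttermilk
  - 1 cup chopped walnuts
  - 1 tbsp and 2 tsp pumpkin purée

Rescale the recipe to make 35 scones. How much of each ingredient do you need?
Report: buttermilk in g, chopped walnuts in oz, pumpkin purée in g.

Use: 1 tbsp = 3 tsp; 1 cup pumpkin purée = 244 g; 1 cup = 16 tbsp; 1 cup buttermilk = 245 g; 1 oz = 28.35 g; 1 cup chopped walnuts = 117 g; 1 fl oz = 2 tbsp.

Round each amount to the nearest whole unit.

buttermilk: 89 g; chopped walnuts: 18 oz; pumpkin purée: 111 g

Scaling factor: 35/8 = 4.375.
buttermilk: (1 tbsp + 1 tsp = 4/3 tbsp) × 35/8 ÷ 16 tbsp/cup × 245 g/cup ≈ 89 g
chopped walnuts: 1 cup × 35/8 × 117 g/cup ÷ 28.35 g/oz ≈ 18 oz
pumpkin purée: (1 tbsp + 2 tsp = 5/3 tbsp) × 35/8 ÷ 16 tbsp/cup × 244 g/cup ≈ 111 g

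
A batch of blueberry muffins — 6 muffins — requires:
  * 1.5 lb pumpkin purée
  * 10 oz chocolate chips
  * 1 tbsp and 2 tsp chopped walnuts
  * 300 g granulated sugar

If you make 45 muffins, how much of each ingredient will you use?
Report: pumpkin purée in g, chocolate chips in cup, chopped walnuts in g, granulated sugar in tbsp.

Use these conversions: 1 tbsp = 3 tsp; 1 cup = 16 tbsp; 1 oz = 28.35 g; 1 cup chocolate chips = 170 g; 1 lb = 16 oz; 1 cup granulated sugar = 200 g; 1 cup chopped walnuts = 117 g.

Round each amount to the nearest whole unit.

pumpkin purée: 5103 g; chocolate chips: 13 cup; chopped walnuts: 91 g; granulated sugar: 180 tbsp

Scaling factor: 45/6 = 15/2 = 7.5.
pumpkin purée: 1.5 lb × 15/2 × 16 oz/lb × 28.35 g/oz = 5103 g
chocolate chips: 10 oz × 15/2 × 28.35 g/oz ÷ 170 g/cup ≈ 13 cup
chopped walnuts: (1 tbsp + 2 tsp = 5/3 tbsp) × 15/2 ÷ 16 tbsp/cup × 117 g/cup ≈ 91 g
granulated sugar: 300 g × 15/2 ÷ 200 g/cup × 16 tbsp/cup = 180 tbsp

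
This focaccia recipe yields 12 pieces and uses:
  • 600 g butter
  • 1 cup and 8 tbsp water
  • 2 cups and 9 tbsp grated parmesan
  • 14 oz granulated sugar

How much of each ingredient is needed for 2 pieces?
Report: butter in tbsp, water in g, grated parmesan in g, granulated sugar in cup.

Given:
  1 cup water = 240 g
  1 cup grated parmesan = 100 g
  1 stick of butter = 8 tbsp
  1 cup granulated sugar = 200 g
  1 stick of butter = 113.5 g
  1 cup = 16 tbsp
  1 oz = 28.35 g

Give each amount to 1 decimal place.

Scaling factor: 2/12 = 1/6.
butter: 600 g × 1/6 ÷ 113.5 g/stick × 8 tbsp/stick ≈ 7.0 tbsp
water: (1 cup + 8 tbsp = 1.5 cup) × 1/6 × 240 g/cup = 60.0 g
grated parmesan: (2 cup + 9 tbsp = 2.5625 cup) × 1/6 × 100 g/cup ≈ 42.7 g
granulated sugar: 14 oz × 1/6 × 28.35 g/oz ÷ 200 g/cup ≈ 0.3 cup

butter: 7.0 tbsp; water: 60.0 g; grated parmesan: 42.7 g; granulated sugar: 0.3 cup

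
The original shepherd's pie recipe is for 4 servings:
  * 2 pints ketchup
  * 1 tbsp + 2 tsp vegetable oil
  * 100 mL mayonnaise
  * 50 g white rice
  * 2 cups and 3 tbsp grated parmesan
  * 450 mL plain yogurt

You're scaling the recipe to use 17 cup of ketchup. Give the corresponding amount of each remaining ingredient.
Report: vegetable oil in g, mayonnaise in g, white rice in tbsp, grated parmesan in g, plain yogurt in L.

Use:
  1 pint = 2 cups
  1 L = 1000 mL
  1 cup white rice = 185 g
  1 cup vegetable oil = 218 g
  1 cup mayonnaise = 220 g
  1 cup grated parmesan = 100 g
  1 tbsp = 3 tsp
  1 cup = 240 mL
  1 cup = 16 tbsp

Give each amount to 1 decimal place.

vegetable oil: 96.5 g; mayonnaise: 389.6 g; white rice: 18.4 tbsp; grated parmesan: 929.7 g; plain yogurt: 1.9 L

The original recipe has 4 cup of ketchup, so the scaling factor is 17 ÷ 4 = 17/4 = 4.25.
vegetable oil: (1 tbsp + 2 tsp = 5/3 tbsp) × 17/4 ÷ 16 tbsp/cup × 218 g/cup ≈ 96.5 g
mayonnaise: 100 mL × 17/4 ÷ 240 mL/cup × 220 g/cup ≈ 389.6 g
white rice: 50 g × 17/4 ÷ 185 g/cup × 16 tbsp/cup ≈ 18.4 tbsp
grated parmesan: (2 cup + 3 tbsp = 2.1875 cup) × 17/4 × 100 g/cup ≈ 929.7 g
plain yogurt: 450 mL × 17/4 ÷ 1000 mL/L ≈ 1.9 L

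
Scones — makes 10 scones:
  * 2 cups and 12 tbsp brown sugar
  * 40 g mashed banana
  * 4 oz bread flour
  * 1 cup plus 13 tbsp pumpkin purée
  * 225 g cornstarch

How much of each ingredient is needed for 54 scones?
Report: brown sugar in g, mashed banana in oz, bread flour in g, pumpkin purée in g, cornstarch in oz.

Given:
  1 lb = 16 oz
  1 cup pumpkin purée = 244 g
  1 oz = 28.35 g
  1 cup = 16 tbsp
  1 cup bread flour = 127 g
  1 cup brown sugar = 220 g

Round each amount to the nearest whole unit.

brown sugar: 3267 g; mashed banana: 8 oz; bread flour: 612 g; pumpkin purée: 2388 g; cornstarch: 43 oz

Scaling factor: 54/10 = 27/5 = 5.4.
brown sugar: (2 cup + 12 tbsp = 2.75 cup) × 27/5 × 220 g/cup = 3267 g
mashed banana: 40 g × 27/5 ÷ 28.35 g/oz ≈ 8 oz
bread flour: 4 oz × 27/5 × 28.35 g/oz ≈ 612 g
pumpkin purée: (1 cup + 13 tbsp = 1.8125 cup) × 27/5 × 244 g/cup ≈ 2388 g
cornstarch: 225 g × 27/5 ÷ 28.35 g/oz ≈ 43 oz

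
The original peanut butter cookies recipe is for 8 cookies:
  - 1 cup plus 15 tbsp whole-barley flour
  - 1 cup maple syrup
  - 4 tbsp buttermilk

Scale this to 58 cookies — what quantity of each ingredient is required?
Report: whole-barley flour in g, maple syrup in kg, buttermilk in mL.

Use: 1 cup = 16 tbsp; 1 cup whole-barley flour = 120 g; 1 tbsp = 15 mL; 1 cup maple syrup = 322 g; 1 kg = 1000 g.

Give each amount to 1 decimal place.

whole-barley flour: 1685.6 g; maple syrup: 2.3 kg; buttermilk: 435.0 mL

Scaling factor: 58/8 = 29/4 = 7.25.
whole-barley flour: (1 cup + 15 tbsp = 1.9375 cup) × 29/4 × 120 g/cup ≈ 1685.6 g
maple syrup: 1 cup × 29/4 × 322 g/cup ÷ 1000 g/kg ≈ 2.3 kg
buttermilk: 4 tbsp × 29/4 × 15 mL/tbsp = 435.0 mL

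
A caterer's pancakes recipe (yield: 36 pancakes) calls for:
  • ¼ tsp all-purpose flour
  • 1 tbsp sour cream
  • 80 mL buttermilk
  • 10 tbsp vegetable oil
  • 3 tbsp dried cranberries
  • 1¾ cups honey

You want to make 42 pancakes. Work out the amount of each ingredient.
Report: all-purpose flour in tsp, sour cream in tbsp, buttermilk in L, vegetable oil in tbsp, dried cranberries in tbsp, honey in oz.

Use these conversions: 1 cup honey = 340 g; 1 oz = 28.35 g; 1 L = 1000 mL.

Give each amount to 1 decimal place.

Scaling factor: 42/36 = 7/6.
all-purpose flour: 0.25 tsp × 7/6 ≈ 0.3 tsp
sour cream: 1 tbsp × 7/6 ≈ 1.2 tbsp
buttermilk: 80 mL × 7/6 ÷ 1000 mL/L ≈ 0.1 L
vegetable oil: 10 tbsp × 7/6 ≈ 11.7 tbsp
dried cranberries: 3 tbsp × 7/6 = 3.5 tbsp
honey: 1.75 cup × 7/6 × 340 g/cup ÷ 28.35 g/oz ≈ 24.5 oz

all-purpose flour: 0.3 tsp; sour cream: 1.2 tbsp; buttermilk: 0.1 L; vegetable oil: 11.7 tbsp; dried cranberries: 3.5 tbsp; honey: 24.5 oz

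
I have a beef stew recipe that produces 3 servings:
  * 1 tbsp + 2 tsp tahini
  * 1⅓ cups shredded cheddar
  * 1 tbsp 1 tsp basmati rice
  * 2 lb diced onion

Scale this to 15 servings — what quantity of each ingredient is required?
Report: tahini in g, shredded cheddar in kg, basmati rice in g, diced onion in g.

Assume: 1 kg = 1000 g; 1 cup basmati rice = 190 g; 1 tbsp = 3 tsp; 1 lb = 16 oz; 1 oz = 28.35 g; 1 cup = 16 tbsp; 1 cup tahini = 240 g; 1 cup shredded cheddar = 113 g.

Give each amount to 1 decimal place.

Scaling factor: 15/3 = 5.
tahini: (1 tbsp + 2 tsp = 5/3 tbsp) × 5 ÷ 16 tbsp/cup × 240 g/cup = 125.0 g
shredded cheddar: 4/3 cup × 5 × 113 g/cup ÷ 1000 g/kg ≈ 0.8 kg
basmati rice: (1 tbsp + 1 tsp = 4/3 tbsp) × 5 ÷ 16 tbsp/cup × 190 g/cup ≈ 79.2 g
diced onion: 2 lb × 5 × 16 oz/lb × 28.35 g/oz = 4536.0 g

tahini: 125.0 g; shredded cheddar: 0.8 kg; basmati rice: 79.2 g; diced onion: 4536.0 g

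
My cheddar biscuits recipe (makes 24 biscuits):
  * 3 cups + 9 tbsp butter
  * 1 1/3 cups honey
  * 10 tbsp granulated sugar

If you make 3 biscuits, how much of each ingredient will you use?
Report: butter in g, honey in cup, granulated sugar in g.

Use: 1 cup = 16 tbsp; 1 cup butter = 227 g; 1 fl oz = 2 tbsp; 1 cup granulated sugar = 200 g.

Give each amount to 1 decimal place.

Scaling factor: 3/24 = 1/8 = 0.125.
butter: (3 cup + 9 tbsp = 3.5625 cup) × 1/8 × 227 g/cup ≈ 101.1 g
honey: 4/3 cup × 1/8 ≈ 0.2 cup
granulated sugar: 10 tbsp × 1/8 ÷ 16 tbsp/cup × 200 g/cup ≈ 15.6 g

butter: 101.1 g; honey: 0.2 cup; granulated sugar: 15.6 g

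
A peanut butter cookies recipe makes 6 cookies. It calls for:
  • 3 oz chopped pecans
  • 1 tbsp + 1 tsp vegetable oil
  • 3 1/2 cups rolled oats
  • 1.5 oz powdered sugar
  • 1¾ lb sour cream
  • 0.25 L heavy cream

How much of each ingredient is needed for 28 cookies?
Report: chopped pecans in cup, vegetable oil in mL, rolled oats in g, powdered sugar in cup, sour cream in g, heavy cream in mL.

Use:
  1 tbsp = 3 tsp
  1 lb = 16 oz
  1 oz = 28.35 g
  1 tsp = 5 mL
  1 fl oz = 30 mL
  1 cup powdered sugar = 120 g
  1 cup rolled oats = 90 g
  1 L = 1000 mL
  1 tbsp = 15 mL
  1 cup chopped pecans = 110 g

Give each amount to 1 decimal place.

chopped pecans: 3.6 cup; vegetable oil: 93.3 mL; rolled oats: 1470.0 g; powdered sugar: 1.7 cup; sour cream: 3704.4 g; heavy cream: 1166.7 mL

Scaling factor: 28/6 = 14/3.
chopped pecans: 3 oz × 14/3 × 28.35 g/oz ÷ 110 g/cup ≈ 3.6 cup
vegetable oil: (1 tbsp + 1 tsp = 4/3 tbsp) × 14/3 × 15 mL/tbsp ≈ 93.3 mL
rolled oats: 3.5 cup × 14/3 × 90 g/cup = 1470.0 g
powdered sugar: 1.5 oz × 14/3 × 28.35 g/oz ÷ 120 g/cup ≈ 1.7 cup
sour cream: 1.75 lb × 14/3 × 16 oz/lb × 28.35 g/oz = 3704.4 g
heavy cream: 0.25 L × 14/3 × 1000 mL/L ≈ 1166.7 mL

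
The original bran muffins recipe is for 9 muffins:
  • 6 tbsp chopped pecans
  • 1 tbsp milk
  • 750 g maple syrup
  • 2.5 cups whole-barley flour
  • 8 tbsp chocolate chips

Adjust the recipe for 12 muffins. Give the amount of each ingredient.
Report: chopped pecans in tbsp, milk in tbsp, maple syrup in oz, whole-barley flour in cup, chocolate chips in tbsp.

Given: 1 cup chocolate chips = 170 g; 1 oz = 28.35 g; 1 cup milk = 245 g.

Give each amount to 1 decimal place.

Scaling factor: 12/9 = 4/3.
chopped pecans: 6 tbsp × 4/3 = 8.0 tbsp
milk: 1 tbsp × 4/3 ≈ 1.3 tbsp
maple syrup: 750 g × 4/3 ÷ 28.35 g/oz ≈ 35.3 oz
whole-barley flour: 2.5 cup × 4/3 ≈ 3.3 cup
chocolate chips: 8 tbsp × 4/3 ≈ 10.7 tbsp

chopped pecans: 8.0 tbsp; milk: 1.3 tbsp; maple syrup: 35.3 oz; whole-barley flour: 3.3 cup; chocolate chips: 10.7 tbsp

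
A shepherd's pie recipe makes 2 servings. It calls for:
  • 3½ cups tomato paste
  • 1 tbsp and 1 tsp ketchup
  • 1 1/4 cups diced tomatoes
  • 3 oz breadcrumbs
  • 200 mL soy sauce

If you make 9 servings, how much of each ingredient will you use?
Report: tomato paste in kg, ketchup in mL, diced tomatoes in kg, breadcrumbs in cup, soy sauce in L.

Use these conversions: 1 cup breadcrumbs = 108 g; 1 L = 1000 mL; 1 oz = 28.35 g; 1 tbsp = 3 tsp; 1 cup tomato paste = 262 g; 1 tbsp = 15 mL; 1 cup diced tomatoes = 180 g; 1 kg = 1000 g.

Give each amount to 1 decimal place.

tomato paste: 4.1 kg; ketchup: 90.0 mL; diced tomatoes: 1.0 kg; breadcrumbs: 3.5 cup; soy sauce: 0.9 L

Scaling factor: 9/2 = 4.5.
tomato paste: 3.5 cup × 9/2 × 262 g/cup ÷ 1000 g/kg ≈ 4.1 kg
ketchup: (1 tbsp + 1 tsp = 4/3 tbsp) × 9/2 × 15 mL/tbsp = 90.0 mL
diced tomatoes: 1.25 cup × 9/2 × 180 g/cup ÷ 1000 g/kg ≈ 1.0 kg
breadcrumbs: 3 oz × 9/2 × 28.35 g/oz ÷ 108 g/cup ≈ 3.5 cup
soy sauce: 200 mL × 9/2 ÷ 1000 mL/L = 0.9 L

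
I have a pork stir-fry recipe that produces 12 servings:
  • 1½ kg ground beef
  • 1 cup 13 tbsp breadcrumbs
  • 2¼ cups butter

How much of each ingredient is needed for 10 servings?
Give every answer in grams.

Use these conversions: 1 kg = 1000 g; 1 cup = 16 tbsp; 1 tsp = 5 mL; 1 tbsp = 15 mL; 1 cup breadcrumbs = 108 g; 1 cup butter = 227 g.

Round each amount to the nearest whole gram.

ground beef: 1250 g; breadcrumbs: 163 g; butter: 426 g

Scaling factor: 10/12 = 5/6.
ground beef: 1.5 kg × 5/6 × 1000 g/kg = 1250 g
breadcrumbs: (1 cup + 13 tbsp = 1.8125 cup) × 5/6 × 108 g/cup ≈ 163 g
butter: 2.25 cup × 5/6 × 227 g/cup ≈ 426 g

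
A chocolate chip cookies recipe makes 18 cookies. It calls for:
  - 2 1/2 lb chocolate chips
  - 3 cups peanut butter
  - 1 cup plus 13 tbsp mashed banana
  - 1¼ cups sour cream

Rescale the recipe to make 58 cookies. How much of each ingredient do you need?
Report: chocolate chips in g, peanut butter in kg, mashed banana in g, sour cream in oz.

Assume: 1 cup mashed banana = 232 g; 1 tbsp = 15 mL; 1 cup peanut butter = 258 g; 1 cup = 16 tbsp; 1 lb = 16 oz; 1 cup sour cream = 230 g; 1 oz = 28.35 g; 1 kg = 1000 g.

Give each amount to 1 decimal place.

chocolate chips: 3654.0 g; peanut butter: 2.5 kg; mashed banana: 1354.9 g; sour cream: 32.7 oz

Scaling factor: 58/18 = 29/9.
chocolate chips: 2.5 lb × 29/9 × 16 oz/lb × 28.35 g/oz = 3654.0 g
peanut butter: 3 cup × 29/9 × 258 g/cup ÷ 1000 g/kg ≈ 2.5 kg
mashed banana: (1 cup + 13 tbsp = 1.8125 cup) × 29/9 × 232 g/cup ≈ 1354.9 g
sour cream: 1.25 cup × 29/9 × 230 g/cup ÷ 28.35 g/oz ≈ 32.7 oz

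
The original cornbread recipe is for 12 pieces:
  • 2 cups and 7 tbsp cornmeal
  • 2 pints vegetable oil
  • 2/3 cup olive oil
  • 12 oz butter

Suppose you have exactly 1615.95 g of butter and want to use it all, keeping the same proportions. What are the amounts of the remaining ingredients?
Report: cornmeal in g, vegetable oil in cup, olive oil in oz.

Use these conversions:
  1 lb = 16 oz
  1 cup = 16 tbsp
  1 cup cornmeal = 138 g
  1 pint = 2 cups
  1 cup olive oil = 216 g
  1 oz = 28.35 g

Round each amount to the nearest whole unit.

cornmeal: 1598 g; vegetable oil: 19 cup; olive oil: 24 oz

The original recipe has 340.2 g of butter, so the scaling factor is 1615.95 ÷ 340.2 = 19/4 = 4.75.
cornmeal: (2 cup + 7 tbsp = 2.4375 cup) × 19/4 × 138 g/cup ≈ 1598 g
vegetable oil: 2 pint × 19/4 × 2 cup/pint = 19 cup
olive oil: 2/3 cup × 19/4 × 216 g/cup ÷ 28.35 g/oz ≈ 24 oz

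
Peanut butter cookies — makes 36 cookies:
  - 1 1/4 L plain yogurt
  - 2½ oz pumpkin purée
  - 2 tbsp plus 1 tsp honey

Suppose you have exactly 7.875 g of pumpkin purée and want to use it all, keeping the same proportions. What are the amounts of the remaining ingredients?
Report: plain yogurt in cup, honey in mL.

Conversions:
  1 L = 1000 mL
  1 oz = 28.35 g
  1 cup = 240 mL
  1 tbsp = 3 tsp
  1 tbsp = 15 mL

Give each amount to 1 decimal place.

The original recipe has 70.875 g of pumpkin purée, so the scaling factor is 7.875 ÷ 70.875 = 1/9.
plain yogurt: 1.25 L × 1/9 × 1000 mL/L ÷ 240 mL/cup ≈ 0.6 cup
honey: (2 tbsp + 1 tsp = 7/3 tbsp) × 1/9 × 15 mL/tbsp ≈ 3.9 mL

plain yogurt: 0.6 cup; honey: 3.9 mL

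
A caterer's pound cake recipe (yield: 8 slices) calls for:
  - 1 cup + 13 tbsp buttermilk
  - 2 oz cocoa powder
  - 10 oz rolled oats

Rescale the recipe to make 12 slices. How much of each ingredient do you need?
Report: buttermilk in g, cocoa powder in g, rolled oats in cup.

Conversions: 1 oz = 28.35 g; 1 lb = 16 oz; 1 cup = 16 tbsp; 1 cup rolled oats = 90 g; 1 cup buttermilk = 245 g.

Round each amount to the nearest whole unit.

buttermilk: 666 g; cocoa powder: 85 g; rolled oats: 5 cup

Scaling factor: 12/8 = 3/2 = 1.5.
buttermilk: (1 cup + 13 tbsp = 1.8125 cup) × 3/2 × 245 g/cup ≈ 666 g
cocoa powder: 2 oz × 3/2 × 28.35 g/oz ≈ 85 g
rolled oats: 10 oz × 3/2 × 28.35 g/oz ÷ 90 g/cup ≈ 5 cup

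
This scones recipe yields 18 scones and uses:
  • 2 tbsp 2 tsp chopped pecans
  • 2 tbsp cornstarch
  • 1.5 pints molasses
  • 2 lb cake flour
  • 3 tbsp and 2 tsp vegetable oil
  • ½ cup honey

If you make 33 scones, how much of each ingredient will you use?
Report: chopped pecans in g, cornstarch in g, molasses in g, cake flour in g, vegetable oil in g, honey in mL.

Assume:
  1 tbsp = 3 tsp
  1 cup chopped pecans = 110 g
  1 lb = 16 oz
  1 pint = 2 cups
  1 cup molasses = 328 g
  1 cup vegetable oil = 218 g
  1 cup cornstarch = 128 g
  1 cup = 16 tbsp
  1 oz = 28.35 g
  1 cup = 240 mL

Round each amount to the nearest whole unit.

Scaling factor: 33/18 = 11/6.
chopped pecans: (2 tbsp + 2 tsp = 8/3 tbsp) × 11/6 ÷ 16 tbsp/cup × 110 g/cup ≈ 34 g
cornstarch: 2 tbsp × 11/6 ÷ 16 tbsp/cup × 128 g/cup ≈ 29 g
molasses: 1.5 pint × 11/6 × 2 cup/pint × 328 g/cup = 1804 g
cake flour: 2 lb × 11/6 × 16 oz/lb × 28.35 g/oz ≈ 1663 g
vegetable oil: (3 tbsp + 2 tsp = 11/3 tbsp) × 11/6 ÷ 16 tbsp/cup × 218 g/cup ≈ 92 g
honey: 0.5 cup × 11/6 × 240 mL/cup = 220 mL

chopped pecans: 34 g; cornstarch: 29 g; molasses: 1804 g; cake flour: 1663 g; vegetable oil: 92 g; honey: 220 mL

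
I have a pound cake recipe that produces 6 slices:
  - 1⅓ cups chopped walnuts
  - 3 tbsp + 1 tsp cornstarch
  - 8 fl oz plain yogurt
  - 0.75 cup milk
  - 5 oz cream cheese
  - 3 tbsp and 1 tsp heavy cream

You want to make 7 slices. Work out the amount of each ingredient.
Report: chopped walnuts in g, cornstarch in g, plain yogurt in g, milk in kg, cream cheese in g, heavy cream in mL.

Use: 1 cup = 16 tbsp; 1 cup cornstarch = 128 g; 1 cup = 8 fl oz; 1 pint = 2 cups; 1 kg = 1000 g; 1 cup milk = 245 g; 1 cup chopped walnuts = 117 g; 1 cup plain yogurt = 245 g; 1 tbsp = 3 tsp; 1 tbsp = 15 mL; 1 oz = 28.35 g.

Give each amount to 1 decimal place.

Scaling factor: 7/6.
chopped walnuts: 4/3 cup × 7/6 × 117 g/cup = 182.0 g
cornstarch: (3 tbsp + 1 tsp = 10/3 tbsp) × 7/6 ÷ 16 tbsp/cup × 128 g/cup ≈ 31.1 g
plain yogurt: 8 fl oz × 7/6 ÷ 8 fl oz/cup × 245 g/cup ≈ 285.8 g
milk: 0.75 cup × 7/6 × 245 g/cup ÷ 1000 g/kg ≈ 0.2 kg
cream cheese: 5 oz × 7/6 × 28.35 g/oz ≈ 165.4 g
heavy cream: (3 tbsp + 1 tsp = 10/3 tbsp) × 7/6 × 15 mL/tbsp ≈ 58.3 mL

chopped walnuts: 182.0 g; cornstarch: 31.1 g; plain yogurt: 285.8 g; milk: 0.2 kg; cream cheese: 165.4 g; heavy cream: 58.3 mL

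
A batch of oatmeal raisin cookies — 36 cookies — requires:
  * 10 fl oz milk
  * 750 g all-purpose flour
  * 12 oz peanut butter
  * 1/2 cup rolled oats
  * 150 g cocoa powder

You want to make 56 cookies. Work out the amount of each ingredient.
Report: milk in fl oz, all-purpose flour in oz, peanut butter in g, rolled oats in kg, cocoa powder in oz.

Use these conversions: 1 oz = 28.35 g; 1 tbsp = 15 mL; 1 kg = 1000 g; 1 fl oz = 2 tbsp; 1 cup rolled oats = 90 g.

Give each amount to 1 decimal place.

milk: 15.6 fl oz; all-purpose flour: 41.2 oz; peanut butter: 529.2 g; rolled oats: 0.1 kg; cocoa powder: 8.2 oz

Scaling factor: 56/36 = 14/9.
milk: 10 fl oz × 14/9 ≈ 15.6 fl oz
all-purpose flour: 750 g × 14/9 ÷ 28.35 g/oz ≈ 41.2 oz
peanut butter: 12 oz × 14/9 × 28.35 g/oz = 529.2 g
rolled oats: 0.5 cup × 14/9 × 90 g/cup ÷ 1000 g/kg ≈ 0.1 kg
cocoa powder: 150 g × 14/9 ÷ 28.35 g/oz ≈ 8.2 oz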